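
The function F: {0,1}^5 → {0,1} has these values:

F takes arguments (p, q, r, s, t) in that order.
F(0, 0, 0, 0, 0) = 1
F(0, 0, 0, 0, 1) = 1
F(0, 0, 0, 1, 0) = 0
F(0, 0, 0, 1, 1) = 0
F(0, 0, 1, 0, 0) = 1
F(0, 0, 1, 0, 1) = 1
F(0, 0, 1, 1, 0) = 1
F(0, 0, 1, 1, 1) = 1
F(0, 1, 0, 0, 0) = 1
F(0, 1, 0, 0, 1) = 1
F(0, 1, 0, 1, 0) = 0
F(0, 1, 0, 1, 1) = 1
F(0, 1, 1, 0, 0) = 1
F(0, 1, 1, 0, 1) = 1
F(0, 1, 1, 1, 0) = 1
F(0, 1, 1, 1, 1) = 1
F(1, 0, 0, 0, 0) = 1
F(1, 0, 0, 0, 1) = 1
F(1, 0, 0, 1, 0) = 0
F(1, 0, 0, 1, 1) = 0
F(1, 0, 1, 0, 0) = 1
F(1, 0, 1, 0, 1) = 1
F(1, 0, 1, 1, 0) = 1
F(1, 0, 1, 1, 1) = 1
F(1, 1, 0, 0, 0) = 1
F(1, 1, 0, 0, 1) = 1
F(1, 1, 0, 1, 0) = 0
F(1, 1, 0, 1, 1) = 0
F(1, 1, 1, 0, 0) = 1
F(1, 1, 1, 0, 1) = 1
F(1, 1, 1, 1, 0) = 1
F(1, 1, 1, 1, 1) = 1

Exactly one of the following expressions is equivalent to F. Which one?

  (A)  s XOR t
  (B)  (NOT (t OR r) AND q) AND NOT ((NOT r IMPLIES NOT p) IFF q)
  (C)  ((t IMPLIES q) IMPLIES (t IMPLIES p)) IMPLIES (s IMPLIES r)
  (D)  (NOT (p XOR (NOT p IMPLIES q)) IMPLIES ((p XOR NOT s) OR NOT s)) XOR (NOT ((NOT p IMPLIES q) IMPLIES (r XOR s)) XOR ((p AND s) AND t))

C

(A) disagrees with F on (0,0,0,0,0) (formula → 0, table → 1); rule it out.
(B) disagrees with F on (0,0,0,0,0) (formula → 0, table → 1); rule it out.
(D) disagrees with F on (0,0,1,1,0) (formula → 0, table → 1); rule it out.
Only (C) survives; checking it on all 32 rows confirms it matches F.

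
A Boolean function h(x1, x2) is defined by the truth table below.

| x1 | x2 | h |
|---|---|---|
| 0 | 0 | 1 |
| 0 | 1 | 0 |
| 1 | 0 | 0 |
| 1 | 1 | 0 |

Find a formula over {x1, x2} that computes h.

The output is 1 only when every input is 0 — NOR of all inputs.

h(x1, x2) = ~(x1 | x2)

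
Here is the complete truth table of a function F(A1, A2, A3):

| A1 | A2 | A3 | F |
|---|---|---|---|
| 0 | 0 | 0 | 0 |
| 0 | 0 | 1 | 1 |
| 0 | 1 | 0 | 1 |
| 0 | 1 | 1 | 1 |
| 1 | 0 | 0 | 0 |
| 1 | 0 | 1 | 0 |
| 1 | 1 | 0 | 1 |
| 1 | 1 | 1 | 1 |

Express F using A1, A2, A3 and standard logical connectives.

F(A1, A2, A3) = ~((((~A1 & ~A2) & ~A3) | ((A1 & ~A2) & ~A3)) | ((A1 & ~A2) & A3))

There are just 3 zero rows: (0,0,0), (1,0,0), (1,0,1). Their minterms are ¬A1·¬A2·¬A3, A1·¬A2·¬A3, A1·¬A2·A3; the OR of those covers precisely the 0-outputs, and negating it yields F.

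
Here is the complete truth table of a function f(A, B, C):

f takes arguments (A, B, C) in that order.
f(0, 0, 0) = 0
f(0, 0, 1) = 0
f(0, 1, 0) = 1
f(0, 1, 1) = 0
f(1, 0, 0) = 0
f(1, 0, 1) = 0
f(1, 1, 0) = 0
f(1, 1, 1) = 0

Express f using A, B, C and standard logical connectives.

Only row (0,1,0) gives 1. That row's minterm ¬A·B·¬C is f directly.

f(A, B, C) = (NOT A AND B) AND NOT C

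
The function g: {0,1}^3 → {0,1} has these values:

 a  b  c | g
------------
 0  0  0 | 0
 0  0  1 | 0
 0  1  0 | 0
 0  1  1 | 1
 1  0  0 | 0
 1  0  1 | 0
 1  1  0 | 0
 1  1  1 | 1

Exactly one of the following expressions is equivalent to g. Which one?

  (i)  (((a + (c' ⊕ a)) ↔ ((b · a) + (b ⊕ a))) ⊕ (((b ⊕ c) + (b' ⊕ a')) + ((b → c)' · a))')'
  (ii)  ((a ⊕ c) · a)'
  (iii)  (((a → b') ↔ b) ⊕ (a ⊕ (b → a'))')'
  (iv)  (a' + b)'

i

(ii) disagrees with g on (0,0,0) (formula → 1, table → 0); rule it out.
(iii) disagrees with g on (0,0,0) (formula → 1, table → 0); rule it out.
(iv) disagrees with g on (0,1,1) (formula → 0, table → 1); rule it out.
(i) is the remaining candidate, and it agrees with g on all 8 inputs.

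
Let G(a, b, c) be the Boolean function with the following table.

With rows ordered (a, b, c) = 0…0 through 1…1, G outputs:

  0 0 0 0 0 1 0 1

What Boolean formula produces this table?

G(a, b, c) = ((a ∧ ¬b) ∧ c) ∨ ((a ∧ b) ∧ c)

Collect the rows where G=1 — (1,0,1), (1,1,1) — and write one minterm per row: a·¬b·c, a·b·c. Their union (logical OR) reproduces the table exactly.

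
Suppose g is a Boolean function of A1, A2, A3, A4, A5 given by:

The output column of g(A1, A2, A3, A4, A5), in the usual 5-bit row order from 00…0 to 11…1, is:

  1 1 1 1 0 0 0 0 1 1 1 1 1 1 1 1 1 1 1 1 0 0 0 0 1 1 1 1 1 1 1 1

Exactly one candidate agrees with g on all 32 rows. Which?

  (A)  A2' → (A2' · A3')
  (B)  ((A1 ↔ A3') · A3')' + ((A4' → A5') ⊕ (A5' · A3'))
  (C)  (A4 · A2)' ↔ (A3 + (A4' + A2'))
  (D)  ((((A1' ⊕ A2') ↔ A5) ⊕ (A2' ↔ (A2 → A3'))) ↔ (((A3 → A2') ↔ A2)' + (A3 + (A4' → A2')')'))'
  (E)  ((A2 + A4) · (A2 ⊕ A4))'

A

(B) disagrees with g on (0,0,1,0,0) (formula → 1, table → 0); rule it out.
(C) disagrees with g on (0,0,1,0,0) (formula → 1, table → 0); rule it out.
(D) disagrees with g on (0,0,0,0,1) (formula → 0, table → 1); rule it out.
(E) disagrees with g on (0,0,0,1,0) (formula → 0, table → 1); rule it out.
(A) is the remaining candidate, and it agrees with g on all 32 inputs.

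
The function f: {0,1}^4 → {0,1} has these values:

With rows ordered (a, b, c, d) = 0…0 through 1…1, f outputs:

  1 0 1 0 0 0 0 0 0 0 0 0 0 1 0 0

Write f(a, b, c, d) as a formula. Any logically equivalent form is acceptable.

f(a, b, c, d) = ((((not a and not b) and not c) and not d) or (((not a and not b) and c) and not d)) or (((a and b) and not c) and d)

f=1 on 3 inputs: (0,0,0,0), (0,0,1,0), (1,1,0,1). Reading each as a conjunction of literals (¬a·¬b·¬c·¬d, ¬a·¬b·c·¬d, a·b·¬c·d) and taking the OR gives the canonical DNF.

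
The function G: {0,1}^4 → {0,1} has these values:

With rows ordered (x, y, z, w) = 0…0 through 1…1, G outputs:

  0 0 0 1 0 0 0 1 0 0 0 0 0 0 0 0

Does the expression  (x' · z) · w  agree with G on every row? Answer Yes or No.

Check the formula against G row by row:
  x=0, y=0, z=0, w=0: formula gives 0, G = 0 ✓
  x=0, y=0, z=0, w=1: formula gives 0, G = 0 ✓
  x=0, y=0, z=1, w=0: formula gives 0, G = 0 ✓
  x=0, y=0, z=1, w=1: formula gives 1, G = 1 ✓
  …and likewise for the remaining 12 rows.
Every row agrees, so the formula is equivalent.

Yes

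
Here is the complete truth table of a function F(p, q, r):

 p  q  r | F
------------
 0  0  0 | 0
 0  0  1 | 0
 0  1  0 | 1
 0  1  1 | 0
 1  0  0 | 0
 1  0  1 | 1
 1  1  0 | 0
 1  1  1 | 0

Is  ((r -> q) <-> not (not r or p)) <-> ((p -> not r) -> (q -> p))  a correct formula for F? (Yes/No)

Yes

Check the formula against F row by row:
  p=0, q=0, r=0: formula gives 0, F = 0 ✓
  p=0, q=0, r=1: formula gives 0, F = 0 ✓
  p=0, q=1, r=0: formula gives 1, F = 1 ✓
  p=0, q=1, r=1: formula gives 0, F = 0 ✓
  p=1, q=0, r=0: formula gives 0, F = 0 ✓
  … (the remaining 3 rows also agree.)
Every row agrees, so the formula is equivalent.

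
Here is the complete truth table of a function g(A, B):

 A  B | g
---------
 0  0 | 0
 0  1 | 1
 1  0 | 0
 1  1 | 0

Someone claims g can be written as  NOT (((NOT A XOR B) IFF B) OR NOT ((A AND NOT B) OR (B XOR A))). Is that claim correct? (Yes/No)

Check the formula against g row by row:
  A=0, B=0: formula gives 0, g = 0 ✓
  A=0, B=1: formula gives 1, g = 1 ✓
  A=1, B=0: formula gives 0, g = 0 ✓
  A=1, B=1: formula gives 0, g = 0 ✓
No disagreement on any input; they are logically equivalent.

Yes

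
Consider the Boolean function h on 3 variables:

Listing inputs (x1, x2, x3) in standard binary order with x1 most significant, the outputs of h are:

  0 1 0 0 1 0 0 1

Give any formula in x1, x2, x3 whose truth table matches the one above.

h(x1, x2, x3) = (((NOT x1 AND NOT x2) AND x3) OR ((x1 AND NOT x2) AND NOT x3)) OR ((x1 AND x2) AND x3)

h=1 on 3 inputs: (0,0,1), (1,0,0), (1,1,1). Reading each as a conjunction of literals (¬x1·¬x2·x3, x1·¬x2·¬x3, x1·x2·x3) and taking the OR gives the canonical DNF.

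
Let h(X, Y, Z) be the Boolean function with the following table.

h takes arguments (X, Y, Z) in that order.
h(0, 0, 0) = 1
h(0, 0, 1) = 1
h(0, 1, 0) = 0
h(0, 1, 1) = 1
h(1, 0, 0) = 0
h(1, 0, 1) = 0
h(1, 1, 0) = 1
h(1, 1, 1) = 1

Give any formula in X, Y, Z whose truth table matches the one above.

h(X, Y, Z) = ¬((((¬X ∧ Y) ∧ ¬Z) ∨ ((X ∧ ¬Y) ∧ ¬Z)) ∨ ((X ∧ ¬Y) ∧ Z))

There are just 3 zero rows: (0,1,0), (1,0,0), (1,0,1). Their minterms are ¬X·Y·¬Z, X·¬Y·¬Z, X·¬Y·Z; the OR of those covers precisely the 0-outputs, and negating it yields h.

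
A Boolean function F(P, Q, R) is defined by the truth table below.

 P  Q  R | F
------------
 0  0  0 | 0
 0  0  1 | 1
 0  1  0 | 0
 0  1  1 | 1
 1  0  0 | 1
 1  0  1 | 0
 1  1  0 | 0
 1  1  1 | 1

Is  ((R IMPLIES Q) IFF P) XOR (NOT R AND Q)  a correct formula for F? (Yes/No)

Check the formula against F row by row:
  P=0, Q=0, R=0: formula gives 0, F = 0 ✓
  P=0, Q=0, R=1: formula gives 1, F = 1 ✓
  P=0, Q=1, R=0: formula gives 1, but F = 0 ✗
A single disagreement suffices: at (0,1,0) they differ, so the formula does not compute F.

No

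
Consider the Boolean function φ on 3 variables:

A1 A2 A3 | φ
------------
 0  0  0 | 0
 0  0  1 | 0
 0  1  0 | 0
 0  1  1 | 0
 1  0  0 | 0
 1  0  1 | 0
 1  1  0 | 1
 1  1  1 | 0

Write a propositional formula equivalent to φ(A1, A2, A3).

φ(A1, A2, A3) = (A1 AND A2) AND NOT A3

φ is 1 on exactly one input, (1,1,0), whose minterm is A1·A2·¬A3. So φ is just that conjunction.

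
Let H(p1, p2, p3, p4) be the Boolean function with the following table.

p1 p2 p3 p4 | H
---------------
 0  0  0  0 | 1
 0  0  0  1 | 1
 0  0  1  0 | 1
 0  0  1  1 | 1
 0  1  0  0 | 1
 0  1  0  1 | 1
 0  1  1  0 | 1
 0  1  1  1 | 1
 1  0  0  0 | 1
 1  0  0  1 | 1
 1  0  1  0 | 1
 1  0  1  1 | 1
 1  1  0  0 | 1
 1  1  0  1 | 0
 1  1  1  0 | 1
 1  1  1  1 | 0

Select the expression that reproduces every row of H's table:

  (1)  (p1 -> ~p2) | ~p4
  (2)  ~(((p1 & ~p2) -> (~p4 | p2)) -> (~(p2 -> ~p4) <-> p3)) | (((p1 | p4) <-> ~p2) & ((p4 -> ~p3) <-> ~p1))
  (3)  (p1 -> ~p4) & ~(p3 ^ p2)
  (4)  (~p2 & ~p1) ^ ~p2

(2): at (0,0,0,0) it gives 0, but H = 1 — eliminated.
(3): at (0,0,1,0) it gives 0, but H = 1 — eliminated.
(4): at (0,0,0,0) it gives 0, but H = 1 — eliminated.
(1) is the remaining candidate, and it agrees with H on all 16 inputs.

1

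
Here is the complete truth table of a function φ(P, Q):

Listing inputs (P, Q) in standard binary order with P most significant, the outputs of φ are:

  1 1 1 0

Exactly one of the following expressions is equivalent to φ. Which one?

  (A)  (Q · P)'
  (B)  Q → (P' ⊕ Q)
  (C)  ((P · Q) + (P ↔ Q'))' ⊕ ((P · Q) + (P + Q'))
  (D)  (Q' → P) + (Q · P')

A

(B) disagrees with φ on (0,1) (formula → 0, table → 1); rule it out.
(C) disagrees with φ on (0,0) (formula → 0, table → 1); rule it out.
(D) disagrees with φ on (0,0) (formula → 0, table → 1); rule it out.
That leaves (A). Evaluating it on every row reproduces the table of φ exactly.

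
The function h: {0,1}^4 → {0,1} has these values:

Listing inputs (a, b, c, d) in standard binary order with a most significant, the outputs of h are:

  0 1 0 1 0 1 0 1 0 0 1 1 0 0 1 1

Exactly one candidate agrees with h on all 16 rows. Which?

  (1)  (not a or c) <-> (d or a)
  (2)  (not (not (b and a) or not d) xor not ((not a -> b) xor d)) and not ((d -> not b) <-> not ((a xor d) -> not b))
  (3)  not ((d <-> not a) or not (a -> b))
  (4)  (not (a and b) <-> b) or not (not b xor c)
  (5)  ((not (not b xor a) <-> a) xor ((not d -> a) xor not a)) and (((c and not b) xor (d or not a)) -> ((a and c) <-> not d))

1

(2): at (0,0,0,0) it gives 1, but h = 0 — eliminated.
(3): at (0,0,0,0) it gives 1, but h = 0 — eliminated.
(4): at (0,0,0,1) it gives 0, but h = 1 — eliminated.
(5): at (0,1,0,1) it gives 0, but h = 1 — eliminated.
That leaves (1). Evaluating it on every row reproduces the table of h exactly.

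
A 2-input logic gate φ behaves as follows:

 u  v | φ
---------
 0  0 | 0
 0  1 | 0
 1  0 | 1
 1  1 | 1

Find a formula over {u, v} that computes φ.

The output simply equals u.

φ(u, v) = u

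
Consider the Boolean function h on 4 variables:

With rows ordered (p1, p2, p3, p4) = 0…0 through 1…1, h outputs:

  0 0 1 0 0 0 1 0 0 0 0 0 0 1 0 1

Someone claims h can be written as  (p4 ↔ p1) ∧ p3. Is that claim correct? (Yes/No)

Check the formula against h row by row:
  p1=0, p2=0, p3=0, p4=0: formula gives 0, h = 0 ✓
  p1=0, p2=0, p3=0, p4=1: formula gives 0, h = 0 ✓
  p1=0, p2=0, p3=1, p4=0: formula gives 1, h = 1 ✓
  p1=0, p2=0, p3=1, p4=1: formula gives 0, h = 0 ✓
  …
  p1=1, p2=0, p3=1, p4=1: formula gives 1, but h = 0 ✗
Since they disagree at (1,0,1,1), the expression is not a correct formula for h.

No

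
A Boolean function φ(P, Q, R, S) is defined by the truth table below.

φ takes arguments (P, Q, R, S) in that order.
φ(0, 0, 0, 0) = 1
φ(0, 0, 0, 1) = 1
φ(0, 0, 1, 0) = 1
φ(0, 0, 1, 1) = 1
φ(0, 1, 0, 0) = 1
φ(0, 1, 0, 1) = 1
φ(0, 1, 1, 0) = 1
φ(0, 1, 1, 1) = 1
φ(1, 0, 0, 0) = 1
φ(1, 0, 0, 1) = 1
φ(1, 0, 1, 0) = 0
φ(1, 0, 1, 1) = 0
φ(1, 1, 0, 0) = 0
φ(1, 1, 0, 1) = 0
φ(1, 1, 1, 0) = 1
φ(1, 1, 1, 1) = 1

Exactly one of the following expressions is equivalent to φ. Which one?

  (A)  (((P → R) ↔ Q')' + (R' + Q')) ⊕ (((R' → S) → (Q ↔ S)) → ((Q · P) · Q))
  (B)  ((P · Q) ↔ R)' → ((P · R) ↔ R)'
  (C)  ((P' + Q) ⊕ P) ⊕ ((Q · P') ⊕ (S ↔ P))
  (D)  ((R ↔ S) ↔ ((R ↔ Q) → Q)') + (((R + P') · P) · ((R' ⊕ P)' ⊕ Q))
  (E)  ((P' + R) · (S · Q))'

(A) disagrees with φ on (0,0,0,1) (formula → 0, table → 1); rule it out.
(C) disagrees with φ on (0,0,0,0) (formula → 0, table → 1); rule it out.
(D) disagrees with φ on (0,0,0,1) (formula → 0, table → 1); rule it out.
(E) disagrees with φ on (0,1,0,1) (formula → 0, table → 1); rule it out.
(B) is the remaining candidate, and it agrees with φ on all 16 inputs.

B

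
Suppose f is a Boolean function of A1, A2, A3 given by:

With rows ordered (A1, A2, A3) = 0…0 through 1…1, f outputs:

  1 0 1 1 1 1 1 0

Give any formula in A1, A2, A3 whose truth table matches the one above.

f(A1, A2, A3) = (((A1' · A2') · A3) + ((A1 · A2) · A3))'

There are just 2 zero rows: (0,0,1), (1,1,1). Their minterms are ¬A1·¬A2·A3, A1·A2·A3; the OR of those covers precisely the 0-outputs, and negating it yields f.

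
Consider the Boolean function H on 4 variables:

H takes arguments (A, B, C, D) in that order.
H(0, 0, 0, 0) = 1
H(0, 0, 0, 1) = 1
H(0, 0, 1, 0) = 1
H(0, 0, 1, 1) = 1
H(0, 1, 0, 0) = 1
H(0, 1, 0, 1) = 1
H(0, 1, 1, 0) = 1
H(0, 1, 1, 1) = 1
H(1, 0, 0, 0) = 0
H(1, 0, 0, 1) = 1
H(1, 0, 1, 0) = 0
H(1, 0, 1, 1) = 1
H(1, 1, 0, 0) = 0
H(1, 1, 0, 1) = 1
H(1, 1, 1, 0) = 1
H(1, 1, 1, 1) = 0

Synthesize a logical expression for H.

H is 0 on only 4 rows — (1,0,0,0), (1,0,1,0), (1,1,0,0), (1,1,1,1). Writing each as a minterm (A·¬B·¬C·¬D, A·¬B·C·¬D, A·B·¬C·¬D, A·B·C·D) and OR-ing them characterizes exactly where H=0, so H is the negation of that disjunction.

H(A, B, C, D) = NOT ((((((A AND NOT B) AND NOT C) AND NOT D) OR (((A AND NOT B) AND C) AND NOT D)) OR (((A AND B) AND NOT C) AND NOT D)) OR (((A AND B) AND C) AND D))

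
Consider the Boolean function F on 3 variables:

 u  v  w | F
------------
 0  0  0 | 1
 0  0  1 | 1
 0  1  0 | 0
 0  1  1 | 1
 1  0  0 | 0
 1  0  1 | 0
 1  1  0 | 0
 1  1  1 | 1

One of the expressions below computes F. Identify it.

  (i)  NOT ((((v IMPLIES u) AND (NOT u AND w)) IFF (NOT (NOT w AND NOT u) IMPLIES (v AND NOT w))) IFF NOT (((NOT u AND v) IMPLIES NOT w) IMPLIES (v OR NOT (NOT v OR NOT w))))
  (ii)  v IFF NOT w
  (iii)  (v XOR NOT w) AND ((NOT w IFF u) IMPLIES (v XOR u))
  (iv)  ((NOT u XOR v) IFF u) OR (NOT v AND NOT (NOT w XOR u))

(ii) fails at (0,0,0): the formula yields 0, F is 1.
(iii) fails at (0,0,1): the formula yields 0, F is 1.
(iv) fails at (0,0,0): the formula yields 0, F is 1.
Only (i) survives; checking it on all 8 rows confirms it matches F.

i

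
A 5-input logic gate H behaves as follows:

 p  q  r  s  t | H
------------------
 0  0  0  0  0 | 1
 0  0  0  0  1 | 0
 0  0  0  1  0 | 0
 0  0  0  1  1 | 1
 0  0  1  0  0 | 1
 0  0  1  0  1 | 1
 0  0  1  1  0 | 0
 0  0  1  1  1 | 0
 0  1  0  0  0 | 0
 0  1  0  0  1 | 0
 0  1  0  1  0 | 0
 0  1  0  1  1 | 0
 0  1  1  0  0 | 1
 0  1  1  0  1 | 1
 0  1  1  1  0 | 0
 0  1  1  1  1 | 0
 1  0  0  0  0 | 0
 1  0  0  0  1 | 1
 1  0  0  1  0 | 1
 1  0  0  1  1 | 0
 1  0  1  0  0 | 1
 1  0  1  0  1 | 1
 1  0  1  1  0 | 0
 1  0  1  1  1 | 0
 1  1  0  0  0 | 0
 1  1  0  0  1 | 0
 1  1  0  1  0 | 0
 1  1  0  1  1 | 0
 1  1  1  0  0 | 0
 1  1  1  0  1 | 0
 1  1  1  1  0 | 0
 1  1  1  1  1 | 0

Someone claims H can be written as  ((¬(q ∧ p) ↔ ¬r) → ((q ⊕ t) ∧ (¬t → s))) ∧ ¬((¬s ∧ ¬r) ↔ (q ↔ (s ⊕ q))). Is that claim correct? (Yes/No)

No

Test each input against both H and the formula:
  p=0, q=0, r=0, s=0, t=0: formula gives 0, but H = 1 ✗
Row (0,0,0,0,0) is a counterexample, so the formula is not equivalent to H.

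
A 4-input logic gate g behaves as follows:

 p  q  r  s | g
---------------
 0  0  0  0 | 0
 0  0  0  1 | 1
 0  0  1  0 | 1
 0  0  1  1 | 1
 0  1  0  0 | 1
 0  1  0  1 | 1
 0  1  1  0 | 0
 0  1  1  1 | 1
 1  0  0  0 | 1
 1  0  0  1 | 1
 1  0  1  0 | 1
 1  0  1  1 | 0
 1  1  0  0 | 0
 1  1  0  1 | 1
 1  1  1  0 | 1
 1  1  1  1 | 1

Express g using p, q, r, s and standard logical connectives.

g(p, q, r, s) = NOT ((((((NOT p AND NOT q) AND NOT r) AND NOT s) OR (((NOT p AND q) AND r) AND NOT s)) OR (((p AND NOT q) AND r) AND s)) OR (((p AND q) AND NOT r) AND NOT s))

The 0-rows are (0,0,0,0), (0,1,1,0), (1,0,1,1), (1,1,0,0). Take each as a conjunction (¬p·¬q·¬r·¬s, ¬p·q·r·¬s, p·¬q·r·s, p·q·¬r·¬s), form their disjunction, and complement — that gives a formula that is 1 everywhere g is.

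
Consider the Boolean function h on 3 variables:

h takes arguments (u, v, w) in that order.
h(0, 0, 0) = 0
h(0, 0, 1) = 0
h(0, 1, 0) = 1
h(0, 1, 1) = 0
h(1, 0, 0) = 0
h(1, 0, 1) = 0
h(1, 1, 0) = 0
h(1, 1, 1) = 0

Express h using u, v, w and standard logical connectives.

h(u, v, w) = (~u & v) & ~w

h is 1 on exactly one input, (0,1,0), whose minterm is ¬u·v·¬w. So h is just that conjunction.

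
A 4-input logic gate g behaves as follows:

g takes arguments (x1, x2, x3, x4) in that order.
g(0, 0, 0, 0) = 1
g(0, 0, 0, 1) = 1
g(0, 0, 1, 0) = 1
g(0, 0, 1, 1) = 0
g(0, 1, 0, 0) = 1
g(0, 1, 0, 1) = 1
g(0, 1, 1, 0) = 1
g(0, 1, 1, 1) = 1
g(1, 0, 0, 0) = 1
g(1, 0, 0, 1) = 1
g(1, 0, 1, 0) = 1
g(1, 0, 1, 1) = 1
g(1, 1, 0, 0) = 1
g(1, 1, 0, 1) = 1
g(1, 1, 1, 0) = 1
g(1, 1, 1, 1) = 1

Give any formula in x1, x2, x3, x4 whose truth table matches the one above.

g(x1, x2, x3, x4) = NOT (((NOT x1 AND NOT x2) AND x3) AND x4)

Only row (0,0,1,1) gives 0. So g is 1 everywhere except there — the complement of the minterm ¬x1·¬x2·x3·x4.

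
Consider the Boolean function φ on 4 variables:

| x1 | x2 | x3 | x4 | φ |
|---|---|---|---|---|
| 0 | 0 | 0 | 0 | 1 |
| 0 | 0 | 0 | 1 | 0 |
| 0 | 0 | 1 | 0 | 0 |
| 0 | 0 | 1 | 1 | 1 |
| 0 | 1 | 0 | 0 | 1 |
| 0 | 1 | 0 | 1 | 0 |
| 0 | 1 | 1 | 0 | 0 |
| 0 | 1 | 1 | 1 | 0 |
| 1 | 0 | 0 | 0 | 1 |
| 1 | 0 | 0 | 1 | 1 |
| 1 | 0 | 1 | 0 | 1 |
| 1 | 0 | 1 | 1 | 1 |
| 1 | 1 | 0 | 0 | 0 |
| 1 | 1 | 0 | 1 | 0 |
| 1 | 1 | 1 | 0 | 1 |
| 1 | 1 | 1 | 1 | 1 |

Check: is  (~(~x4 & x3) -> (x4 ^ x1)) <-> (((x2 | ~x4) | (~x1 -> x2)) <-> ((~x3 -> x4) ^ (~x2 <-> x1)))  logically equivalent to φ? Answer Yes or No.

No

Test each input against both φ and the formula:
  x1=0, x2=0, x3=0, x4=0: formula gives 1, φ = 1 ✓
  x1=0, x2=0, x3=0, x4=1: formula gives 0, φ = 0 ✓
  x1=0, x2=0, x3=1, x4=0: formula gives 1, but φ = 0 ✗
Since they disagree at (0,0,1,0), the expression is not a correct formula for φ.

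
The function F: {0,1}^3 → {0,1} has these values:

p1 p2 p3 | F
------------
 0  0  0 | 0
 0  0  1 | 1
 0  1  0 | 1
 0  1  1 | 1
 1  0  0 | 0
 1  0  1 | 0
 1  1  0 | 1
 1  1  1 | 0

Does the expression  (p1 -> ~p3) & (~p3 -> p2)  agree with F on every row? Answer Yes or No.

Check the formula against F row by row:
  p1=0, p2=0, p3=0: formula gives 0, F = 0 ✓
  p1=0, p2=0, p3=1: formula gives 1, F = 1 ✓
  p1=0, p2=1, p3=0: formula gives 1, F = 1 ✓
  p1=0, p2=1, p3=1: formula gives 1, F = 1 ✓
  p1=1, p2=0, p3=0: formula gives 0, F = 0 ✓
  … (the remaining 3 rows also agree.)
No disagreement on any input; they are logically equivalent.

Yes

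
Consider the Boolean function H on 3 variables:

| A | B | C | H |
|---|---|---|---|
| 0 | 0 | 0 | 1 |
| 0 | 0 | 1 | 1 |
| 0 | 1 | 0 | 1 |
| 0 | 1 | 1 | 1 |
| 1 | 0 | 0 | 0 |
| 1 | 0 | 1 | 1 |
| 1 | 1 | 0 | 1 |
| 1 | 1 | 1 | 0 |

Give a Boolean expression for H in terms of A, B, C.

H(A, B, C) = not (((A and not B) and not C) or ((A and B) and C))

There are just 2 zero rows: (1,0,0), (1,1,1). Their minterms are A·¬B·¬C, A·B·C; the OR of those covers precisely the 0-outputs, and negating it yields H.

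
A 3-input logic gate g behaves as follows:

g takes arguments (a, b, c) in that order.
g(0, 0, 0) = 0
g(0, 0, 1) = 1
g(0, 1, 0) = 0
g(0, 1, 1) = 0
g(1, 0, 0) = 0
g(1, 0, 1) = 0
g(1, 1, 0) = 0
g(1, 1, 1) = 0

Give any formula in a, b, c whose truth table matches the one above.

g(a, b, c) = (NOT a AND NOT b) AND c

Only row (0,0,1) gives 1. That row's minterm ¬a·¬b·c is g directly.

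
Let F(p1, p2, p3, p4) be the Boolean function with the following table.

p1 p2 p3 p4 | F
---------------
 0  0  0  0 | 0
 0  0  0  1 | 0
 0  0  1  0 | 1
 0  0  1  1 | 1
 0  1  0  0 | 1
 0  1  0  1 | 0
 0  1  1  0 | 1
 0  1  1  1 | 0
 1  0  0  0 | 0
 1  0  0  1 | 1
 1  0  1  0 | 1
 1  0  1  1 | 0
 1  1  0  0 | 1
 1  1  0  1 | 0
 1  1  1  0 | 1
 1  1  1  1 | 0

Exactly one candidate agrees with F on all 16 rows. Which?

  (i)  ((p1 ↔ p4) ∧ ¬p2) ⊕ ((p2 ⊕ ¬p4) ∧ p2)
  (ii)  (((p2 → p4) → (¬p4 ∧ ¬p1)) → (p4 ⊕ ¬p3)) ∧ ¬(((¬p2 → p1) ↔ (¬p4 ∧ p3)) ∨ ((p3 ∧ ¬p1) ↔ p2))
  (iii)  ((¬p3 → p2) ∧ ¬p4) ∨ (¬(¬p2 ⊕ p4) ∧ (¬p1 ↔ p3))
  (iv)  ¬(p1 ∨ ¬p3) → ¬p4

(i) fails at (0,0,0,0): the formula yields 1, F is 0.
(ii) fails at (0,0,1,0): the formula yields 0, F is 1.
(iv) fails at (0,0,0,0): the formula yields 1, F is 0.
Only (iii) survives; checking it on all 16 rows confirms it matches F.

iii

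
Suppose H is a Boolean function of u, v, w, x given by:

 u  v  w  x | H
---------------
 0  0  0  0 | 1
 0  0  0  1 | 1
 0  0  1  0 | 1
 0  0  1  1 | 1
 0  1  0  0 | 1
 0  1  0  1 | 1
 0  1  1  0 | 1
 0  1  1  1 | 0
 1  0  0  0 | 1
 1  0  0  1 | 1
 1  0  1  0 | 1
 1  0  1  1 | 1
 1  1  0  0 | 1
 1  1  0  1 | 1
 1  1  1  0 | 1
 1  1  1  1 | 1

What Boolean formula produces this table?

H is 0 on exactly one input, (0,1,1,1), whose minterm is ¬u·v·w·x. So H is the negation of that single conjunction.

H(u, v, w, x) = ¬(((¬u ∧ v) ∧ w) ∧ x)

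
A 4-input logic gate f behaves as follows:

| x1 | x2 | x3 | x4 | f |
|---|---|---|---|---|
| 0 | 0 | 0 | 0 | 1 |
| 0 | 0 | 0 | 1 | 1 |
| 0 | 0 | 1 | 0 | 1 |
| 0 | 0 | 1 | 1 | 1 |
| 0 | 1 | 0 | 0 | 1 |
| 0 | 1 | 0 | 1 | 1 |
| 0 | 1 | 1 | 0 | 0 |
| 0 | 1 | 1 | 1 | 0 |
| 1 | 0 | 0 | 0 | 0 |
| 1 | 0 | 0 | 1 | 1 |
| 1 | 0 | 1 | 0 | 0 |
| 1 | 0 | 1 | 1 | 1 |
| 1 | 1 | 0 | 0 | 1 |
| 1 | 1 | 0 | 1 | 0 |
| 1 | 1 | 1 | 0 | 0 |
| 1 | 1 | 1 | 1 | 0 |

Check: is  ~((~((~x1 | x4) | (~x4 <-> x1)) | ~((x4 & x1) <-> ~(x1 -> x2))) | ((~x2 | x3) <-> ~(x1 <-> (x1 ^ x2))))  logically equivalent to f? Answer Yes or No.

Check the formula against f row by row:
  x1=0, x2=0, x3=0, x4=0: formula gives 1, f = 1 ✓
  x1=0, x2=0, x3=0, x4=1: formula gives 1, f = 1 ✓
  x1=0, x2=0, x3=1, x4=0: formula gives 1, f = 1 ✓
  x1=0, x2=0, x3=1, x4=1: formula gives 1, f = 1 ✓
  …and likewise for the remaining 12 rows.
All 16 rows match — the expression computes f exactly.

Yes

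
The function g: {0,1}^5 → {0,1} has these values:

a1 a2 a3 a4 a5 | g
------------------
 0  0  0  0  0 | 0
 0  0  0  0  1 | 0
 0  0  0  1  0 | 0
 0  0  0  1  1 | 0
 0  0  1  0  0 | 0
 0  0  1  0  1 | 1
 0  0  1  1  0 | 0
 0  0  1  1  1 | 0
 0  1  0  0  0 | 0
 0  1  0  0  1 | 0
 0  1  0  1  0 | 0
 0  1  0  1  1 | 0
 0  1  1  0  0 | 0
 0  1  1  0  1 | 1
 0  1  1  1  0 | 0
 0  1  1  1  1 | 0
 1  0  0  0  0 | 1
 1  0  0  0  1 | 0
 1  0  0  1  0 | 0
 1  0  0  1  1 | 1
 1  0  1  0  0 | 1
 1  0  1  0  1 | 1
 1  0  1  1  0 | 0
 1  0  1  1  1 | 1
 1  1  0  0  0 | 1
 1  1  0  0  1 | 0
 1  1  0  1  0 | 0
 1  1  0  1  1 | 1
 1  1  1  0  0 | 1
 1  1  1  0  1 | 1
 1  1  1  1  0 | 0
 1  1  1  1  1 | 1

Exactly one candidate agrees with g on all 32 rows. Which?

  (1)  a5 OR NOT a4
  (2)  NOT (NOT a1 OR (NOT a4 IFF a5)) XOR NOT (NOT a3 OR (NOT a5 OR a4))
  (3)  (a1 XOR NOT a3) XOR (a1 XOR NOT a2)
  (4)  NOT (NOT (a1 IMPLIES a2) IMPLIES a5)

2

(1) fails at (0,0,0,0,0): the formula yields 1, g is 0.
(3) fails at (0,0,1,0,0): the formula yields 1, g is 0.
(4) fails at (0,0,1,0,1): the formula yields 0, g is 1.
That leaves (2). Evaluating it on every row reproduces the table of g exactly.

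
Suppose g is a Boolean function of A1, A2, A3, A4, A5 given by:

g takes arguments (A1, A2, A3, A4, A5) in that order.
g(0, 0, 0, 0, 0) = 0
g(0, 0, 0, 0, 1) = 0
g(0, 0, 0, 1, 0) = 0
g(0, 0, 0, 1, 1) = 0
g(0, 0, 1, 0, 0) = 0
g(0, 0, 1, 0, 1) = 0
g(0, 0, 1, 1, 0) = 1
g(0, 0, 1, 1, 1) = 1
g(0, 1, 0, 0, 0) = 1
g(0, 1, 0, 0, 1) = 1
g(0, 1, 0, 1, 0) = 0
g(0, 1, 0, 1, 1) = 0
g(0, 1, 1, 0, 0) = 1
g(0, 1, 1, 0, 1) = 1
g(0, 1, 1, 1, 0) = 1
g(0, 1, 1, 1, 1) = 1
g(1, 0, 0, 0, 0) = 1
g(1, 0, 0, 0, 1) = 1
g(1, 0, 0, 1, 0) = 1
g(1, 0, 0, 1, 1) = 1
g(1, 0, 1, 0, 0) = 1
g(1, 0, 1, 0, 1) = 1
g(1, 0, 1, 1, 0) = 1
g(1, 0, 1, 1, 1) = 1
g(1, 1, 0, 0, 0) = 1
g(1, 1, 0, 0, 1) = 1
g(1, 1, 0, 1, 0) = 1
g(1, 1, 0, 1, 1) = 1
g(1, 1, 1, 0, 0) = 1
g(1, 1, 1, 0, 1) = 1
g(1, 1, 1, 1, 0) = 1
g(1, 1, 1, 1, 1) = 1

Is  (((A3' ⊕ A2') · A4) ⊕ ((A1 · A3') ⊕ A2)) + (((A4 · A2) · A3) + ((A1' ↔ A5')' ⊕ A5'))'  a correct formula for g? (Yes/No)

Yes

Evaluate (((A3' ⊕ A2') · A4) ⊕ ((A1 · A3') ⊕ A2)) + (((A4 · A2) · A3) + ((A1' ↔ A5')' ⊕ A5'))' on each row and compare to g:
  A1=0, A2=0, A3=0, A4=0, A5=0: formula gives 0, g = 0 ✓
  A1=0, A2=0, A3=0, A4=0, A5=1: formula gives 0, g = 0 ✓
  A1=0, A2=0, A3=0, A4=1, A5=0: formula gives 0, g = 0 ✓
  A1=0, A2=0, A3=0, A4=1, A5=1: formula gives 0, g = 0 ✓
  …and likewise for the remaining 28 rows.
No disagreement on any input; they are logically equivalent.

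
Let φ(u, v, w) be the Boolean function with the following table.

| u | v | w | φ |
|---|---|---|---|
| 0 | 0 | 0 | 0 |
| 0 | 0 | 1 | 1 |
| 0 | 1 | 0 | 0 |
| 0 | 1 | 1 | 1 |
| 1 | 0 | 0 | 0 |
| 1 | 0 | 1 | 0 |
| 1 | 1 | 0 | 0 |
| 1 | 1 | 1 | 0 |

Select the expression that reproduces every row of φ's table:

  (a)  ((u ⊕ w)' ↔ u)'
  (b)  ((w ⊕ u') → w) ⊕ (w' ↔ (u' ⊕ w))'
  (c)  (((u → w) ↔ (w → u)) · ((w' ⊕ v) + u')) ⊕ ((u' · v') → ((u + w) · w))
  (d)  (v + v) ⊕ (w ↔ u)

b

(a) fails at (0,0,0): the formula yields 1, φ is 0.
(c) fails at (0,0,0): the formula yields 1, φ is 0.
(d) fails at (0,0,0): the formula yields 1, φ is 0.
(b) is the remaining candidate, and it agrees with φ on all 8 inputs.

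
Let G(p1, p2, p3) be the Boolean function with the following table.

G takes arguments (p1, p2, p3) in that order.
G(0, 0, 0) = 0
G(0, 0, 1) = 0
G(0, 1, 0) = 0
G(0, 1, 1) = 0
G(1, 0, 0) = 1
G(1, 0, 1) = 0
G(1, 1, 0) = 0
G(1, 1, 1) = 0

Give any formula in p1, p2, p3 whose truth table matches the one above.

G is 1 on exactly one input, (1,0,0), whose minterm is p1·¬p2·¬p3. So G is just that conjunction.

G(p1, p2, p3) = (p1 & ~p2) & ~p3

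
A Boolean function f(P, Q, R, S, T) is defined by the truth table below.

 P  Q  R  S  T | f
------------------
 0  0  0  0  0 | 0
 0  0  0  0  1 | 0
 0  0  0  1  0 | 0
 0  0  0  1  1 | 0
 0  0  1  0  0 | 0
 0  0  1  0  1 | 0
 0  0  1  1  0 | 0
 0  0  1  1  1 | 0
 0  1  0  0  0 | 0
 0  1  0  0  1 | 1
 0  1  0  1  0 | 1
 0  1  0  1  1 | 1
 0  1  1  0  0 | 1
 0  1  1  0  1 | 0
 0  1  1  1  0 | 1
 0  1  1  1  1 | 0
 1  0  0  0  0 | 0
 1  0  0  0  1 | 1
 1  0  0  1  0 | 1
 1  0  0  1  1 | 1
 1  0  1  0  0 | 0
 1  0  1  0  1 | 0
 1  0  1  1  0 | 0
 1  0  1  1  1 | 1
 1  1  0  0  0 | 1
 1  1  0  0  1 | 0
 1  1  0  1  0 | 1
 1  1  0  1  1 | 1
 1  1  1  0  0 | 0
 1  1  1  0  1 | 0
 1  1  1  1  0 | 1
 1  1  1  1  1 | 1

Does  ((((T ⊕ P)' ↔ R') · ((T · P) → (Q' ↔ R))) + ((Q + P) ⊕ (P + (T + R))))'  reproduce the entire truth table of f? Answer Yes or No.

No

Check the formula against f row by row:
  P=0, Q=0, R=0, S=0, T=0: formula gives 0, f = 0 ✓
  P=0, Q=0, R=0, S=0, T=1: formula gives 0, f = 0 ✓
  P=0, Q=0, R=0, S=1, T=0: formula gives 0, f = 0 ✓
  P=0, Q=0, R=0, S=1, T=1: formula gives 0, f = 0 ✓
  …
  P=0, Q=1, R=0, S=1, T=0: formula gives 0, but f = 1 ✗
Since they disagree at (0,1,0,1,0), the expression is not a correct formula for f.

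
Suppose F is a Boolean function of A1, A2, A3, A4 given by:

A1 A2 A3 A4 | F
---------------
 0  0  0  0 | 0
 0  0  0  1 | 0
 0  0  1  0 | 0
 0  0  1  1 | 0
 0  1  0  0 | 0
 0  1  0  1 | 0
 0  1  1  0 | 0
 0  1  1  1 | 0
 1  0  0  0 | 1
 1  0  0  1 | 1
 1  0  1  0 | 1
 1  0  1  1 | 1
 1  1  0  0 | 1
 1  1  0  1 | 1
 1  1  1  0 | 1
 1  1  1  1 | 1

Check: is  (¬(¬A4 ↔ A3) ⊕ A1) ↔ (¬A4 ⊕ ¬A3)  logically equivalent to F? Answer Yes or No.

Yes

Check the formula against F row by row:
  A1=0, A2=0, A3=0, A4=0: formula gives 0, F = 0 ✓
  A1=0, A2=0, A3=0, A4=1: formula gives 0, F = 0 ✓
  A1=0, A2=0, A3=1, A4=0: formula gives 0, F = 0 ✓
  A1=0, A2=0, A3=1, A4=1: formula gives 0, F = 0 ✓
  …and likewise for the remaining 12 rows.
Every row agrees, so the formula is equivalent.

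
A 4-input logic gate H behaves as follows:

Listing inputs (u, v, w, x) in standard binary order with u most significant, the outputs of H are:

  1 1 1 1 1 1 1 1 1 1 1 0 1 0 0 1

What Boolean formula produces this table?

There are just 3 zero rows: (1,0,1,1), (1,1,0,1), (1,1,1,0). Their minterms are u·¬v·w·x, u·v·¬w·x, u·v·w·¬x; the OR of those covers precisely the 0-outputs, and negating it yields H.

H(u, v, w, x) = ¬(((((u ∧ ¬v) ∧ w) ∧ x) ∨ (((u ∧ v) ∧ ¬w) ∧ x)) ∨ (((u ∧ v) ∧ w) ∧ ¬x))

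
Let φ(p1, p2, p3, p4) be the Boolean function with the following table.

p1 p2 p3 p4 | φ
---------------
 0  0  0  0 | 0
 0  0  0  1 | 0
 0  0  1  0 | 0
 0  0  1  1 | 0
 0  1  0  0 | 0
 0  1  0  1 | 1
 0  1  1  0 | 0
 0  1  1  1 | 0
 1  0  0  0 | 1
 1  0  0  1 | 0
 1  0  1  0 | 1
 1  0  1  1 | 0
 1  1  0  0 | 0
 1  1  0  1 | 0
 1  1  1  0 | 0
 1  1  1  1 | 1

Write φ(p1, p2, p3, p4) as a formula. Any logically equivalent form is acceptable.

φ(p1, p2, p3, p4) = (((((NOT p1 AND p2) AND NOT p3) AND p4) OR (((p1 AND NOT p2) AND NOT p3) AND NOT p4)) OR (((p1 AND NOT p2) AND p3) AND NOT p4)) OR (((p1 AND p2) AND p3) AND p4)

Collect the rows where φ=1 — (0,1,0,1), (1,0,0,0), (1,0,1,0), (1,1,1,1) — and write one minterm per row: ¬p1·p2·¬p3·p4, p1·¬p2·¬p3·¬p4, p1·¬p2·p3·¬p4, p1·p2·p3·p4. Their union (logical OR) reproduces the table exactly.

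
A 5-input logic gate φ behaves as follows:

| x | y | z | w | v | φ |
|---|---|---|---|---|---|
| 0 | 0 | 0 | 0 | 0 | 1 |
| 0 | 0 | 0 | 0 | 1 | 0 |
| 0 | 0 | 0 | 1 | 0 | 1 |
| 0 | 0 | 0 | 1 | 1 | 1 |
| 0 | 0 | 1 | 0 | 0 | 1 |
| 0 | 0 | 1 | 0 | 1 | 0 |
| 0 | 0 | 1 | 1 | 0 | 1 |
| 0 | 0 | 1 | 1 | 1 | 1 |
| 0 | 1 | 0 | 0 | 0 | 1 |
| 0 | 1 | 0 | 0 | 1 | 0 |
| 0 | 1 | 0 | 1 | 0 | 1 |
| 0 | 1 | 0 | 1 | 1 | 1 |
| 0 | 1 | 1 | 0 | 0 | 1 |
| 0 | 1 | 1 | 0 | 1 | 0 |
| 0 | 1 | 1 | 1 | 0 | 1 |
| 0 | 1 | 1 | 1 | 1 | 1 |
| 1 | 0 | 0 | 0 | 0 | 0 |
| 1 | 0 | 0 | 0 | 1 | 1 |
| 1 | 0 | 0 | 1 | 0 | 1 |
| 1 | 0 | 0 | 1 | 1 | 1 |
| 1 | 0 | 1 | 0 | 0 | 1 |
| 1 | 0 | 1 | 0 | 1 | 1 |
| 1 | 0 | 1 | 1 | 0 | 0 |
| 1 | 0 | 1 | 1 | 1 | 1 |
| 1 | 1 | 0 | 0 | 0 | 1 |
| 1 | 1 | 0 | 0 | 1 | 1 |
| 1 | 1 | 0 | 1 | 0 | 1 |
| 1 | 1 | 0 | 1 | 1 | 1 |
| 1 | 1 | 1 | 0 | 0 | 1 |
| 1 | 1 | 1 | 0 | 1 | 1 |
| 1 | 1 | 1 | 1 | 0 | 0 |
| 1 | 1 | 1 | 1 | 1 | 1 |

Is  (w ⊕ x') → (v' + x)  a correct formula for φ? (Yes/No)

Test each input against both φ and the formula:
  x=0, y=0, z=0, w=0, v=0: formula gives 1, φ = 1 ✓
  x=0, y=0, z=0, w=0, v=1: formula gives 0, φ = 0 ✓
  x=0, y=0, z=0, w=1, v=0: formula gives 1, φ = 1 ✓
  x=0, y=0, z=0, w=1, v=1: formula gives 1, φ = 1 ✓
  …
  x=1, y=0, z=0, w=0, v=0: formula gives 1, but φ = 0 ✗
Row (1,0,0,0,0) is a counterexample, so the formula is not equivalent to φ.

No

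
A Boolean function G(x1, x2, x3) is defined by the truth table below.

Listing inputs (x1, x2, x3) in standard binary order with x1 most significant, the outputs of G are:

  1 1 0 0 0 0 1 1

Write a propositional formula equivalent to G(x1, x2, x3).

G(x1, x2, x3) = ((((not x1 and not x2) and not x3) or ((not x1 and not x2) and x3)) or ((x1 and x2) and not x3)) or ((x1 and x2) and x3)

The 1-rows are (0,0,0), (0,0,1), (1,1,0), (1,1,1). Each contributes one minterm — ¬x1·¬x2·¬x3; ¬x1·¬x2·x3; x1·x2·¬x3; x1·x2·x3 — and their disjunction is a sum-of-products form of G.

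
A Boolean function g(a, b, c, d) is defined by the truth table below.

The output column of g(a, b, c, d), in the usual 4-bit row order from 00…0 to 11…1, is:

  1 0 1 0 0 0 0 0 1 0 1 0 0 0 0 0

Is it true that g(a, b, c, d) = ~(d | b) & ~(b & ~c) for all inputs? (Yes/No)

Yes

Evaluate ~(d | b) & ~(b & ~c) on each row and compare to g:
  a=0, b=0, c=0, d=0: formula gives 1, g = 1 ✓
  a=0, b=0, c=0, d=1: formula gives 0, g = 0 ✓
  a=0, b=0, c=1, d=0: formula gives 1, g = 1 ✓
  a=0, b=0, c=1, d=1: formula gives 0, g = 0 ✓
  …and likewise for the remaining 12 rows.
All 16 rows match — the expression computes g exactly.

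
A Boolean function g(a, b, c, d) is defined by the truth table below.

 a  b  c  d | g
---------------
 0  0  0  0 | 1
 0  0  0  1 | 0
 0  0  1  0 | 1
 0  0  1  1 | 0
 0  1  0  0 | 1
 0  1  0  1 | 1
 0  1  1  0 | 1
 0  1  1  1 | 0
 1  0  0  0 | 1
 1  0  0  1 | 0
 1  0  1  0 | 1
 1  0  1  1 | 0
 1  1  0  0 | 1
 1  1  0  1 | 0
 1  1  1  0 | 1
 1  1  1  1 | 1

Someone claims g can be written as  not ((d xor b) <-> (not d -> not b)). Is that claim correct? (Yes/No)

No

Evaluate not ((d xor b) <-> (not d -> not b)) on each row and compare to g:
  a=0, b=0, c=0, d=0: formula gives 1, g = 1 ✓
  a=0, b=0, c=0, d=1: formula gives 0, g = 0 ✓
  a=0, b=0, c=1, d=0: formula gives 1, g = 1 ✓
  a=0, b=0, c=1, d=1: formula gives 0, g = 0 ✓
  …
  a=0, b=1, c=1, d=1: formula gives 1, but g = 0 ✗
Row (0,1,1,1) is a counterexample, so the formula is not equivalent to g.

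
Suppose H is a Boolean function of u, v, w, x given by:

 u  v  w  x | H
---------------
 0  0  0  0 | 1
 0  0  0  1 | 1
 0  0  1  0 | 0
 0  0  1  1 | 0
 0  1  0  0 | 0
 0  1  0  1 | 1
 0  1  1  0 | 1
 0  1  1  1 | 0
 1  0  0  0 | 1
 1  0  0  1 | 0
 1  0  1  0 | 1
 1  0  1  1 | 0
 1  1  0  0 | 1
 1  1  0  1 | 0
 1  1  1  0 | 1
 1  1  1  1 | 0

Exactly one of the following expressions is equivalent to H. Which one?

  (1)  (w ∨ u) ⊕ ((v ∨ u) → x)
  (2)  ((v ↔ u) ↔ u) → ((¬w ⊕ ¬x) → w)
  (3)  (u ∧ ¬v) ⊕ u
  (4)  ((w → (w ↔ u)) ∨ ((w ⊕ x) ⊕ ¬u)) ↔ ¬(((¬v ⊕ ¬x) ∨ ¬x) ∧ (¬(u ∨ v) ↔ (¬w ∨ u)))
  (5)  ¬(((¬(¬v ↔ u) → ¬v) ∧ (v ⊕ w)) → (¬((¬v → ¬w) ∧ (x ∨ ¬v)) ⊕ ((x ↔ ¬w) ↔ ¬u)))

(2) disagrees with H on (0,0,1,0) (formula → 1, table → 0); rule it out.
(3) disagrees with H on (0,0,0,0) (formula → 0, table → 1); rule it out.
(4) disagrees with H on (0,0,0,0) (formula → 0, table → 1); rule it out.
(5) disagrees with H on (0,0,0,0) (formula → 0, table → 1); rule it out.
Only (1) survives; checking it on all 16 rows confirms it matches H.

1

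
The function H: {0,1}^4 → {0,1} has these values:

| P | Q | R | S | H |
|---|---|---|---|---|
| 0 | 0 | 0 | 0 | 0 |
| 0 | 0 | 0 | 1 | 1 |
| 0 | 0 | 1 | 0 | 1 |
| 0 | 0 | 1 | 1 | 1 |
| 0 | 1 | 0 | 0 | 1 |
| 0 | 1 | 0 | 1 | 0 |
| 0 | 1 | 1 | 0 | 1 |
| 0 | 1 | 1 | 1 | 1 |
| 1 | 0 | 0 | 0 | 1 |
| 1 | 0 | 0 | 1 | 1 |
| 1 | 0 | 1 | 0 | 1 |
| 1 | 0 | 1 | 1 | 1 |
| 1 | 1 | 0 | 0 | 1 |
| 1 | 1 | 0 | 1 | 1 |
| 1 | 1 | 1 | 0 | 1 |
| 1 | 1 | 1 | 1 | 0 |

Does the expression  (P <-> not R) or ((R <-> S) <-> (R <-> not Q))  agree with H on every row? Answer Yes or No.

Evaluate (P <-> not R) or ((R <-> S) <-> (R <-> not Q)) on each row and compare to H:
  P=0, Q=0, R=0, S=0: formula gives 0, H = 0 ✓
  P=0, Q=0, R=0, S=1: formula gives 1, H = 1 ✓
  P=0, Q=0, R=1, S=0: formula gives 1, H = 1 ✓
  P=0, Q=0, R=1, S=1: formula gives 1, H = 1 ✓
  …
  P=1, Q=0, R=1, S=0: formula gives 0, but H = 1 ✗
Since they disagree at (1,0,1,0), the expression is not a correct formula for H.

No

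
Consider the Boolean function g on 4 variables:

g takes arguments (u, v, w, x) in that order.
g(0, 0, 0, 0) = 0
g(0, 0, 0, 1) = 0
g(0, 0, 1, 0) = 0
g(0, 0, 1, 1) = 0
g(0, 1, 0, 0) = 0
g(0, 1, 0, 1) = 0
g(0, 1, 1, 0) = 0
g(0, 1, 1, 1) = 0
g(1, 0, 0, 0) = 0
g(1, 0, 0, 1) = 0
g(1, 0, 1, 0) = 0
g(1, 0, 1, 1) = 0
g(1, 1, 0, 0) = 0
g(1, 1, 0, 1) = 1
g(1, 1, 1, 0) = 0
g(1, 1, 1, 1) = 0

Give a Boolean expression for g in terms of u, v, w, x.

g is 1 on exactly one input, (1,1,0,1), whose minterm is u·v·¬w·x. So g is just that conjunction.

g(u, v, w, x) = ((u ∧ v) ∧ ¬w) ∧ x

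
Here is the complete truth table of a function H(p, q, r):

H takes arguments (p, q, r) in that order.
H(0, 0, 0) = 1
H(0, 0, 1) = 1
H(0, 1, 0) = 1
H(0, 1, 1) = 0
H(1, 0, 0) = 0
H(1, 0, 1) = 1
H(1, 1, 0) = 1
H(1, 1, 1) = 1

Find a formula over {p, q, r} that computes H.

H is 0 on only 2 rows — (0,1,1), (1,0,0). Writing each as a minterm (¬p·q·r, p·¬q·¬r) and OR-ing them characterizes exactly where H=0, so H is the negation of that disjunction.

H(p, q, r) = (((p' · q) · r) + ((p · q') · r'))'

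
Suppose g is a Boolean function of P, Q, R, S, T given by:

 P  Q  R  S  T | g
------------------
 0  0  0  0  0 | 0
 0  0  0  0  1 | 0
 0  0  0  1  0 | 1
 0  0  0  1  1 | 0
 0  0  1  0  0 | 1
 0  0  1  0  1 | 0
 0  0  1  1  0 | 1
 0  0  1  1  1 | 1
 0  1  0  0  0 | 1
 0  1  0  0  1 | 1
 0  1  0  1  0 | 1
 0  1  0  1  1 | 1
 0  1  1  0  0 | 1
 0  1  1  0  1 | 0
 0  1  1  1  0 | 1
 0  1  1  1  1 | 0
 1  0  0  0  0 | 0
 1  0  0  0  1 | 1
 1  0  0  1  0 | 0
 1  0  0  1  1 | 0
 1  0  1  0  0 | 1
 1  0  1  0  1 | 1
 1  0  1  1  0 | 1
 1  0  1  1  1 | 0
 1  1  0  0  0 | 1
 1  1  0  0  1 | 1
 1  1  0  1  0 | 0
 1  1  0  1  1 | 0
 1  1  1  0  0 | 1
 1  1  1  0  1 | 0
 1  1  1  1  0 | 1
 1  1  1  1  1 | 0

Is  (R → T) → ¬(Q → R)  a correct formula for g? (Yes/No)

No

Check the formula against g row by row:
  P=0, Q=0, R=0, S=0, T=0: formula gives 0, g = 0 ✓
  P=0, Q=0, R=0, S=0, T=1: formula gives 0, g = 0 ✓
  P=0, Q=0, R=0, S=1, T=0: formula gives 0, but g = 1 ✗
Since they disagree at (0,0,0,1,0), the expression is not a correct formula for g.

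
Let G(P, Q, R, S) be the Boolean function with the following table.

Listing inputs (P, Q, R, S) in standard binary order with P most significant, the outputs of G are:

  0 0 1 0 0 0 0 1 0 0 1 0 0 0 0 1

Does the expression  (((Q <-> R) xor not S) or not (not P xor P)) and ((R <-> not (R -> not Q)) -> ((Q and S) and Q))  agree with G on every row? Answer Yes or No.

Evaluate (((Q <-> R) xor not S) or not (not P xor P)) and ((R <-> not (R -> not Q)) -> ((Q and S) and Q)) on each row and compare to G:
  P=0, Q=0, R=0, S=0: formula gives 0, G = 0 ✓
  P=0, Q=0, R=0, S=1: formula gives 0, G = 0 ✓
  P=0, Q=0, R=1, S=0: formula gives 1, G = 1 ✓
  P=0, Q=0, R=1, S=1: formula gives 0, G = 0 ✓
  …and likewise for the remaining 12 rows.
All 16 rows match — the expression computes G exactly.

Yes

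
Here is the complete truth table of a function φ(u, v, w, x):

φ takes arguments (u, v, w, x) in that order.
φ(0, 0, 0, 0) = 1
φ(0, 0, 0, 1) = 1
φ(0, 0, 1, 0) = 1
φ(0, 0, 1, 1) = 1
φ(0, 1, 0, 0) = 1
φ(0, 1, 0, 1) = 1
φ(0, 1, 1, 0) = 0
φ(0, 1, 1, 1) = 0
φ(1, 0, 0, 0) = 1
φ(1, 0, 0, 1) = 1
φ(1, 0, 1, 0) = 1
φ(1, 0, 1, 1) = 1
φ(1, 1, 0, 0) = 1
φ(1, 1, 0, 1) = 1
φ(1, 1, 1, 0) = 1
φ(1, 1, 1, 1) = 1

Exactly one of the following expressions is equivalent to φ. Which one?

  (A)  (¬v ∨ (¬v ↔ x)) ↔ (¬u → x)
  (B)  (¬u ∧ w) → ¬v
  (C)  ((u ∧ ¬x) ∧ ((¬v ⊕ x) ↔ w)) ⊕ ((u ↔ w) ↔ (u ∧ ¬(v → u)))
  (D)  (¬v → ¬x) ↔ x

(A) disagrees with φ on (0,0,0,0) (formula → 0, table → 1); rule it out.
(C) disagrees with φ on (0,0,0,0) (formula → 0, table → 1); rule it out.
(D) disagrees with φ on (0,0,0,0) (formula → 0, table → 1); rule it out.
Only (B) survives; checking it on all 16 rows confirms it matches φ.

B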